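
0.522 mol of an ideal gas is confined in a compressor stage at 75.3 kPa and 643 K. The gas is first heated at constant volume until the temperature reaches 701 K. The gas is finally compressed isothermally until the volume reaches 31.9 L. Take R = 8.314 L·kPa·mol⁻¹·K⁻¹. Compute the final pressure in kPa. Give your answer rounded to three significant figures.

From PV = nRT: V₁ = nRT₁/P₁ = 37.06 L.
V constant ⇒ P ∝ T: V₂ = V₁; P₂ = P₁·(T₂/T₁) = 82.09 kPa.
T constant ⇒ Boyle's law P V = const: T₃ = T₂; P₃ = P₂·(V₂/V₃) = 95.37 kPa.

P₃ ≈ 95.4 kPa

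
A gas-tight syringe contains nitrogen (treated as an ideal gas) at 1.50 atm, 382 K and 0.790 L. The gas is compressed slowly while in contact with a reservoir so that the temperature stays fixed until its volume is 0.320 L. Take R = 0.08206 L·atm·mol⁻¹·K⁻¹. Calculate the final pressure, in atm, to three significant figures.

P₂ ≈ 3.70 atm

T constant ⇒ Boyle's law P V = const: T₂ = T₁; P₂ = P₁·(V₁/V₂) = 3.703 atm.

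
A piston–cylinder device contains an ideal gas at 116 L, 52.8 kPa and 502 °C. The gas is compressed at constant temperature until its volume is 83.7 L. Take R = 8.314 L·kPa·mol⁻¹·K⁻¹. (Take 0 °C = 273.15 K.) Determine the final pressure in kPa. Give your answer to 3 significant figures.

Convert: T₁ = 775.1 K.
Isothermal, so P V is constant: T₂ = T₁; P₂ = P₁·(V₁/V₂) = 73.18 kPa.

P₂ ≈ 73.2 kPa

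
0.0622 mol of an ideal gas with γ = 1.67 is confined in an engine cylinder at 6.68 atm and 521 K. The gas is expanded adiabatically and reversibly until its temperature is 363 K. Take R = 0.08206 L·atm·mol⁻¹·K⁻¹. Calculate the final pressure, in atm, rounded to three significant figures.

P₂ ≈ 2.71 atm

From PV = nRT: V₁ = nRT₁/P₁ = 0.3981 L.
Reversible adiabatic, γ = 1.67: P₂ = P₁·(T₂/T₁)^(γ/(γ−1)) = 2.714 atm; V₂ = V₁·(T₁/T₂)^(1/(γ−1)) = 0.6827 L.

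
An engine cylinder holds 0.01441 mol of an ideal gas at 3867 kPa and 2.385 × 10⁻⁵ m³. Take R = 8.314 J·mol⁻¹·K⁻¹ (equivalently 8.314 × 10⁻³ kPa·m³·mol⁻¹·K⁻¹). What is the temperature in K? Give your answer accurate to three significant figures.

PV = nRT ⇒ T = PV/(nR) = (3867 × 2.385e-05) / (0.01441 × 8.314 × 10⁻³)

T ≈ 770 K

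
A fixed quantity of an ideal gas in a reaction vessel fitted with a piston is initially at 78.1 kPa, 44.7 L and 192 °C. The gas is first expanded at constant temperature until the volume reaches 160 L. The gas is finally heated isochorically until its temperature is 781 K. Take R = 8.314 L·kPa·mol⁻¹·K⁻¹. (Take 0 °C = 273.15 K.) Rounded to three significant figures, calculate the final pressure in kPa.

Convert: T₁ = 465.1 K.
T constant ⇒ Boyle's law P V = const: T₂ = T₁; P₂ = P₁·(V₁/V₂) = 21.82 kPa.
V constant ⇒ P ∝ T: V₃ = V₂; P₃ = P₂·(T₃/T₂) = 36.64 kPa.

P₃ ≈ 36.6 kPa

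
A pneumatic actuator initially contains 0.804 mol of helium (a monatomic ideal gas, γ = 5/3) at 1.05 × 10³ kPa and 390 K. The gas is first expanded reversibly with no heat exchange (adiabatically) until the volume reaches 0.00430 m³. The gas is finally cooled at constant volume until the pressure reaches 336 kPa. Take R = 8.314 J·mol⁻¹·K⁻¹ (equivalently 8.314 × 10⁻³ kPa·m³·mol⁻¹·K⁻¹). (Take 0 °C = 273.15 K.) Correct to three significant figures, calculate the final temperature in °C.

T₃ ≈ -57.0 °C

From PV = nRT: V₁ = nRT₁/P₁ = 0.002483 m³.
Adiabatic (γ = 5/3), T V^(γ−1) and P V^γ constant: T₂ = T₁·(V₁/V₂)^(γ−1) = 270.4 K; P₂ = P₁·(V₁/V₂)^γ = 420.4 kPa.
Isochoric, so P/T is constant: V₃ = V₂; T₃ = T₂·(P₃/P₂) = 216.1 K.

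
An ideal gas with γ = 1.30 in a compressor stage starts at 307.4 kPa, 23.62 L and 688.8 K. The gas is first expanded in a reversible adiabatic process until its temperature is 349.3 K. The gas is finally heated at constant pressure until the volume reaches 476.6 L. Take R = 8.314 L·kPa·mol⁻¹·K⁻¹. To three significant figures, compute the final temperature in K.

T₃ ≈ 733 K

Reversible adiabatic, γ = 1.30: P₂ = P₁·(T₂/T₁)^(γ/(γ−1)) = 16.21 kPa; V₂ = V₁·(T₁/T₂)^(1/(γ−1)) = 227.1 L.
Isobaric, so V/T is constant: P₃ = P₂; T₃ = T₂·(V₃/V₂) = 733.0 K.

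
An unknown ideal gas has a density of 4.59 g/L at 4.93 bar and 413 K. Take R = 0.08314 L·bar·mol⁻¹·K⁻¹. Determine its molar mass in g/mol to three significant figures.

M ≈ 32.0 g/mol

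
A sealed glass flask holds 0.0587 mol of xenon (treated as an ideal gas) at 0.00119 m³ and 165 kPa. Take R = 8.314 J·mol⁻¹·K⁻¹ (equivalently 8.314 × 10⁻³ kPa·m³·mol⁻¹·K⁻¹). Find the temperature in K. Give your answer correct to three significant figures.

T ≈ 402 K

PV = nRT ⇒ T = PV/(nR) = (165 × 0.00119) / (0.0587 × 8.314 × 10⁻³)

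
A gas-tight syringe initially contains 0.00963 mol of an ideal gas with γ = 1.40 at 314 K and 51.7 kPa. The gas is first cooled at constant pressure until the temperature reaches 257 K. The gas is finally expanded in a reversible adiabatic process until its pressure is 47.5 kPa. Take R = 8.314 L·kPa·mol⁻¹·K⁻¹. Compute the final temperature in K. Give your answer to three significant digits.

T₃ ≈ 251 K

From PV = nRT: V₁ = nRT₁/P₁ = 0.4863 L.
Isobaric, so V/T is constant: P₂ = P₁; V₂ = V₁·(T₂/T₁) = 0.3980 L.
Reversible adiabatic, γ = 1.40: T₃ = T₂·(P₃/P₂)^((γ−1)/γ) = 250.9 K; V₃ = V₂·(P₂/P₃)^(1/γ) = 0.4228 L.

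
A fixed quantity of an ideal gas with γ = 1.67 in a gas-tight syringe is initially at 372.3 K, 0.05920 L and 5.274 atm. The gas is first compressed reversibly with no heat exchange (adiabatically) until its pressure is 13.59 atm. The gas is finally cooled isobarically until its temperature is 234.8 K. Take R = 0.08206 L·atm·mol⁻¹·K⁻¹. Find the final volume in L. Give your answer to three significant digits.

V₃ ≈ 0.0145 L

Reversible adiabatic, γ = 1.67: T₂ = T₁·(P₂/P₁)^((γ−1)/γ) = 544.3 K; V₂ = V₁·(P₁/P₂)^(1/γ) = 0.03359 L.
P constant ⇒ V ∝ T: P₃ = P₂; V₃ = V₂·(T₃/T₂) = 0.01449 L.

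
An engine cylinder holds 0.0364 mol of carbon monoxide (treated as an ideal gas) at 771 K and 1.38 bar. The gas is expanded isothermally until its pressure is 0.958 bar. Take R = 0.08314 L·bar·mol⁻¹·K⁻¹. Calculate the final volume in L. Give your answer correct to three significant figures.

From PV = nRT: V₁ = nRT₁/P₁ = 1.691 L.
T constant ⇒ Boyle's law P V = const: T₂ = T₁; V₂ = V₁·(P₁/P₂) = 2.436 L.

V₂ ≈ 2.44 L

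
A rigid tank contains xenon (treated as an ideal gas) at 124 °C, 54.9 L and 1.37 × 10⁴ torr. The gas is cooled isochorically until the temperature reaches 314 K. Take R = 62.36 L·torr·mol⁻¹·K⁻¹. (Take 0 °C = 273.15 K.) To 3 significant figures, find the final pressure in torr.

Convert: T₁ = 397.1 K.
V constant ⇒ P ∝ T: V₂ = V₁; P₂ = P₁·(T₂/T₁) = 1.083e+04 torr.

P₂ ≈ 1.08e+04 torr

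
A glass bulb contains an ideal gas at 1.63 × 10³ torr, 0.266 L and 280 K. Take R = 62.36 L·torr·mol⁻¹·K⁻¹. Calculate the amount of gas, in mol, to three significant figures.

n ≈ 0.0248 mol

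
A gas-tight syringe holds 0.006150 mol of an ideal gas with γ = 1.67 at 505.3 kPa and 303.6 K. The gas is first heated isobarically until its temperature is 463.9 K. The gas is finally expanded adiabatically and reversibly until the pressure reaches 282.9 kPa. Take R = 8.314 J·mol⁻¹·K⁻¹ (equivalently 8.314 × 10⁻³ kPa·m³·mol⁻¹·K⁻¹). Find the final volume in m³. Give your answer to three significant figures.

From PV = nRT: V₁ = nRT₁/P₁ = 3.072e-05 m³.
P constant ⇒ V ∝ T: P₂ = P₁; V₂ = V₁·(T₂/T₁) = 4.694e-05 m³.
Adiabatic (γ = 1.67), T V^(γ−1) and P V^γ constant: T₃ = T₂·(P₃/P₂)^((γ−1)/γ) = 367.6 K; V₃ = V₂·(P₂/P₃)^(1/γ) = 6.644e-05 m³.

V₃ ≈ 6.64e-05 m³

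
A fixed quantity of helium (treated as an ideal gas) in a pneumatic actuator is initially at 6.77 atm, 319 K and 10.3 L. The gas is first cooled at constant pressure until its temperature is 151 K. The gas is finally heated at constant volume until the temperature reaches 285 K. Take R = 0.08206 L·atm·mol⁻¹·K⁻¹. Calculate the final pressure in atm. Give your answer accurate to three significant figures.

P₃ ≈ 12.8 atm

Isobaric, so V/T is constant: P₂ = P₁; V₂ = V₁·(T₂/T₁) = 4.876 L.
V constant ⇒ P ∝ T: V₃ = V₂; P₃ = P₂·(T₃/T₂) = 12.78 atm.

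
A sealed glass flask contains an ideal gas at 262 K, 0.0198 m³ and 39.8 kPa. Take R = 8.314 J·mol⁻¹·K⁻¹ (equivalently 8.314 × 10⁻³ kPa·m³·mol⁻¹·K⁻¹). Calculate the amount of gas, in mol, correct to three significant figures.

PV = nRT ⇒ n = PV/(RT) = (39.8 × 0.0198) / (8.314 × 10⁻³ × 262)

n ≈ 0.362 mol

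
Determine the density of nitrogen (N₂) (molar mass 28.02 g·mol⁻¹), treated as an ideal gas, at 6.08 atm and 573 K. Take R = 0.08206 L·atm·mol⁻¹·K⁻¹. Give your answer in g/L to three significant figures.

ρ ≈ 3.62 g/L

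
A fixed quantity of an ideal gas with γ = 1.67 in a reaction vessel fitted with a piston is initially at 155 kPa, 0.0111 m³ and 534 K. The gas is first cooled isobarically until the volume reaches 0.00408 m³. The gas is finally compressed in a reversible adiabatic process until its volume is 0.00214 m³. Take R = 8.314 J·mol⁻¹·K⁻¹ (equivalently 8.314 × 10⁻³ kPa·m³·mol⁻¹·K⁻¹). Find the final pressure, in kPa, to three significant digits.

P₃ ≈ 455 kPa

P constant ⇒ V ∝ T: P₂ = P₁; T₂ = T₁·(V₂/V₁) = 196.3 K.
Adiabatic (γ = 1.67), T V^(γ−1) and P V^γ constant: T₃ = T₂·(V₂/V₃)^(γ−1) = 302.4 K; P₃ = P₂·(V₂/V₃)^γ = 455.3 kPa.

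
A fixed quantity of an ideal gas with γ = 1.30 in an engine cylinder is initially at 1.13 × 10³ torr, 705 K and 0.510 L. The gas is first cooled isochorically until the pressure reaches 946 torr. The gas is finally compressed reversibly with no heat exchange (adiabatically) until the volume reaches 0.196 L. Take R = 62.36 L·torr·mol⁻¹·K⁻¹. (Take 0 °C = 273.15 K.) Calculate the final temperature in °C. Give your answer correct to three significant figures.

T₃ ≈ 513 °C

Isochoric, so P/T is constant: V₂ = V₁; T₂ = T₁·(P₂/P₁) = 590.2 K.
Reversible adiabatic, γ = 1.30: T₃ = T₂·(V₂/V₃)^(γ−1) = 786.3 K; P₃ = P₂·(V₂/V₃)^γ = 3279 torr.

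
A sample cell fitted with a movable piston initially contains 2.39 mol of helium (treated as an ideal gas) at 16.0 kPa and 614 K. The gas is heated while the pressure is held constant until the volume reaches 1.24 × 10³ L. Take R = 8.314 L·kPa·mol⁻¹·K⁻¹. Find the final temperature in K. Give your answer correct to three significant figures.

From PV = nRT: V₁ = nRT₁/P₁ = 762.5 L.
P constant ⇒ V ∝ T: P₂ = P₁; T₂ = T₁·(V₂/V₁) = 998.5 K.

T₂ ≈ 998 K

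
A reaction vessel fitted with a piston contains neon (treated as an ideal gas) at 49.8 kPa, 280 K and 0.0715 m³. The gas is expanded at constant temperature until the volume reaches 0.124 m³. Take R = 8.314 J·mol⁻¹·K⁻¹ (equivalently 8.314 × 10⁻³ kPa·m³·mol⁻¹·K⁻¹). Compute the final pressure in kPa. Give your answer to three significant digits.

T constant ⇒ Boyle's law P V = const: T₂ = T₁; P₂ = P₁·(V₁/V₂) = 28.72 kPa.

P₂ ≈ 28.7 kPa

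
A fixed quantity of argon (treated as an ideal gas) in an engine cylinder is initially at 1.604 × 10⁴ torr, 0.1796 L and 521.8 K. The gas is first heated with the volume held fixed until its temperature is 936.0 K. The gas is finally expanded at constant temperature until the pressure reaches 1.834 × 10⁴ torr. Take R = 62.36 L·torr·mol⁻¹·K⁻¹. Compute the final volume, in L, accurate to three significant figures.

V₃ ≈ 0.282 L

V constant ⇒ P ∝ T: V₂ = V₁; P₂ = P₁·(T₂/T₁) = 2.877e+04 torr.
Isothermal, so P V is constant: T₃ = T₂; V₃ = V₂·(P₂/P₃) = 0.2818 L.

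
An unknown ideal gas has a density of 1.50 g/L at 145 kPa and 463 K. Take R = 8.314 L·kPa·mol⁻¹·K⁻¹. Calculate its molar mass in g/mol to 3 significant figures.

M ≈ 39.8 g/mol

ρ = PM/(RT) ⇒ M = ρRT/P = (1.50 × 8.314 × 463.0) / 145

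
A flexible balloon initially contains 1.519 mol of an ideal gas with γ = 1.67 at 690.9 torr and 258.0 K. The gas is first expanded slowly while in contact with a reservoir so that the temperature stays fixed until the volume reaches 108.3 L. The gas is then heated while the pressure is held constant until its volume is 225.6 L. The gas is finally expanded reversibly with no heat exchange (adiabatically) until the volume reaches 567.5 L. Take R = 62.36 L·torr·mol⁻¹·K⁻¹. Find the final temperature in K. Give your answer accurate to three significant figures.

T₄ ≈ 290 K

From PV = nRT: V₁ = nRT₁/P₁ = 35.37 L.
T constant ⇒ Boyle's law P V = const: T₂ = T₁; P₂ = P₁·(V₁/V₂) = 225.7 torr.
Isobaric, so V/T is constant: P₃ = P₂; T₃ = T₂·(V₃/V₂) = 537.4 K.
Reversible adiabatic, γ = 1.67: T₄ = T₃·(V₃/V₄)^(γ−1) = 289.7 K; P₄ = P₃·(V₃/V₄)^γ = 48.35 torr.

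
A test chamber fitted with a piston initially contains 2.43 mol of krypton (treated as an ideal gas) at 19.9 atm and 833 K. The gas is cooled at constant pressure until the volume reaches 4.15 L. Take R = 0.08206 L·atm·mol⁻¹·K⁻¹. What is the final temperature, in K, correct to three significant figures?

From PV = nRT: V₁ = nRT₁/P₁ = 8.347 L.
Isobaric, so V/T is constant: P₂ = P₁; T₂ = T₁·(V₂/V₁) = 414.2 K.

T₂ ≈ 414 K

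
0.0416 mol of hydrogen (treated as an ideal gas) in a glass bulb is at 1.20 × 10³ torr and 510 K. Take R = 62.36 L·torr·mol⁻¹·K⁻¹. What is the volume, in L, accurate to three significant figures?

PV = nRT ⇒ V = nRT/P = (0.0416 × 62.36 × 510) / 1.20e+03

V ≈ 1.10 L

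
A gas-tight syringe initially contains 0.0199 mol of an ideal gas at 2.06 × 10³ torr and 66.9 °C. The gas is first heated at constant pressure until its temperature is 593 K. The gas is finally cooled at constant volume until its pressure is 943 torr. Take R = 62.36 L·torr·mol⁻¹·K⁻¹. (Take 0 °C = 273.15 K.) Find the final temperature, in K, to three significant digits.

T₃ ≈ 271 K

Convert: T₁ = 340.0 K.
From PV = nRT: V₁ = nRT₁/P₁ = 0.2048 L.
P constant ⇒ V ∝ T: P₂ = P₁; V₂ = V₁·(T₂/T₁) = 0.3572 L.
Isochoric, so P/T is constant: V₃ = V₂; T₃ = T₂·(P₃/P₂) = 271.5 K.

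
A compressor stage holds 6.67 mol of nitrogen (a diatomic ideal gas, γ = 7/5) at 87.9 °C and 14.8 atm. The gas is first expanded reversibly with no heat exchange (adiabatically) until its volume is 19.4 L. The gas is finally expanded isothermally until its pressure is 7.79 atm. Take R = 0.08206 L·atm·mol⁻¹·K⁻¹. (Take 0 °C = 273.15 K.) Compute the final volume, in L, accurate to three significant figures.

V₃ ≈ 21.8 L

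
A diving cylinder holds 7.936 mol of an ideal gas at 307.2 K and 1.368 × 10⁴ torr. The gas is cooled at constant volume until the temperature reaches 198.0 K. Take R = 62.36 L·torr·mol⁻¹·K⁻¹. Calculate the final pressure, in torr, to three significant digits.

P₂ ≈ 8.82e+03 torr

From PV = nRT: V₁ = nRT₁/P₁ = 11.11 L.
Isochoric, so P/T is constant: V₂ = V₁; P₂ = P₁·(T₂/T₁) = 8817 torr.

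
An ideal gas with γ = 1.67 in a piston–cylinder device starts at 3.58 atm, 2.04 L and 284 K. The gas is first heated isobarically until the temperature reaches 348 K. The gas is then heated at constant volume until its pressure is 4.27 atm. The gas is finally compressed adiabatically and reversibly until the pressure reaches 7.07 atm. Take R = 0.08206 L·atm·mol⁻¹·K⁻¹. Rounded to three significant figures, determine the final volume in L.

V₄ ≈ 1.85 L

Isobaric, so V/T is constant: P₂ = P₁; V₂ = V₁·(T₂/T₁) = 2.500 L.
Isochoric, so P/T is constant: V₃ = V₂; T₃ = T₂·(P₃/P₂) = 415.1 K.
Reversible adiabatic, γ = 1.67: T₄ = T₃·(P₄/P₃)^((γ−1)/γ) = 508.1 K; V₄ = V₃·(P₃/P₄)^(1/γ) = 1.848 L.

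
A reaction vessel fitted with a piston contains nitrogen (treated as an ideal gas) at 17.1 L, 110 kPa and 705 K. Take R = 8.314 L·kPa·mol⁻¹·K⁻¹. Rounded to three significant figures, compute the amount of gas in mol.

n ≈ 0.321 mol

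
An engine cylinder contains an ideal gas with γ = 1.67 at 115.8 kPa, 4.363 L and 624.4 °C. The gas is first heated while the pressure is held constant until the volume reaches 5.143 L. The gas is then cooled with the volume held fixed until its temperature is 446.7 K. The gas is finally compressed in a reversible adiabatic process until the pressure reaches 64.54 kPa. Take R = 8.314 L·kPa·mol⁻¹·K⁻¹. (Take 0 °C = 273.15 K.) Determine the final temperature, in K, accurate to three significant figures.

Convert: T₁ = 897.5 K.
P constant ⇒ V ∝ T: P₂ = P₁; T₂ = T₁·(V₂/V₁) = 1058 K.
V constant ⇒ P ∝ T: V₃ = V₂; P₃ = P₂·(T₃/T₂) = 48.89 kPa.
Adiabatic (γ = 1.67), T V^(γ−1) and P V^γ constant: T₄ = T₃·(P₄/P₃)^((γ−1)/γ) = 499.3 K; V₄ = V₃·(P₃/P₄)^(1/γ) = 4.355 L.

T₄ ≈ 499 K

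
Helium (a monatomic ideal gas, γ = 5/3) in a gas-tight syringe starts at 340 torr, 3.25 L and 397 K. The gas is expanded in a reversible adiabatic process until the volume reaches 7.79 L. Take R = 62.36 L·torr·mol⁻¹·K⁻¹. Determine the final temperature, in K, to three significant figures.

Adiabatic (γ = 5/3), T V^(γ−1) and P V^γ constant: T₂ = T₁·(V₁/V₂)^(γ−1) = 221.7 K; P₂ = P₁·(V₁/V₂)^γ = 79.20 torr.

T₂ ≈ 222 K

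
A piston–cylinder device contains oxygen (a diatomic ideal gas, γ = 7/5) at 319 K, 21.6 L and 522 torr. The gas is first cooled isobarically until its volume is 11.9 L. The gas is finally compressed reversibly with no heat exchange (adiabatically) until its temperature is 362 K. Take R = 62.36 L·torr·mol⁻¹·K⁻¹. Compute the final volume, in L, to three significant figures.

P constant ⇒ V ∝ T: P₂ = P₁; T₂ = T₁·(V₂/V₁) = 175.7 K.
Reversible adiabatic, γ = 7/5: P₃ = P₂·(T₃/T₂)^(γ/(γ−1)) = 6547 torr; V₃ = V₂·(T₂/T₃)^(1/(γ−1)) = 1.954 L.

V₃ ≈ 1.95 L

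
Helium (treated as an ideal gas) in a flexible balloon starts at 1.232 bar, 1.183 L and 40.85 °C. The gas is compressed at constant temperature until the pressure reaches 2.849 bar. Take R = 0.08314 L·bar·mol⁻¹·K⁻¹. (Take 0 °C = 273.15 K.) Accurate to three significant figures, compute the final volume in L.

Convert: T₁ = 314.0 K.
T constant ⇒ Boyle's law P V = const: T₂ = T₁; V₂ = V₁·(P₁/P₂) = 0.5116 L.

V₂ ≈ 0.512 L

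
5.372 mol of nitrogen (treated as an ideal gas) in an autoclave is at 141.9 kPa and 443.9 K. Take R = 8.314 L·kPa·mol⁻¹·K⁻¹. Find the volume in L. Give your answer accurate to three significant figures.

V ≈ 140 L

PV = nRT ⇒ V = nRT/P = (5.372 × 8.314 × 443.9) / 141.9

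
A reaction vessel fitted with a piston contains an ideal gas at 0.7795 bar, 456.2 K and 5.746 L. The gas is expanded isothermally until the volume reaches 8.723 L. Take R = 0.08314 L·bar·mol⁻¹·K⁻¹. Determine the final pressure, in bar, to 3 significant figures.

P₂ ≈ 0.513 bar

Isothermal, so P V is constant: T₂ = T₁; P₂ = P₁·(V₁/V₂) = 0.5135 bar.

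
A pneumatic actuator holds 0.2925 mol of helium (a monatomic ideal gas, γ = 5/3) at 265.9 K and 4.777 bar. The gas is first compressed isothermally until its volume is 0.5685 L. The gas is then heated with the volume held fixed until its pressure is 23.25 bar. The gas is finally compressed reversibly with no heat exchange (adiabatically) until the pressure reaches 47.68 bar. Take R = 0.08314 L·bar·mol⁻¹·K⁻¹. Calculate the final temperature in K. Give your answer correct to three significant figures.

T₄ ≈ 724 K

From PV = nRT: V₁ = nRT₁/P₁ = 1.354 L.
Isothermal, so P V is constant: T₂ = T₁; P₂ = P₁·(V₁/V₂) = 11.37 bar.
V constant ⇒ P ∝ T: V₃ = V₂; T₃ = T₂·(P₃/P₂) = 543.5 K.
Reversible adiabatic, γ = 5/3: T₄ = T₃·(P₄/P₃)^((γ−1)/γ) = 724.4 K; V₄ = V₃·(P₃/P₄)^(1/γ) = 0.3695 L.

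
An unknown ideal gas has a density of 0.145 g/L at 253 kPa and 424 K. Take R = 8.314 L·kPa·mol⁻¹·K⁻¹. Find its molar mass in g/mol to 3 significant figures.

M ≈ 2.02 g/mol

ρ = PM/(RT) ⇒ M = ρRT/P = (0.145 × 8.314 × 424.0) / 253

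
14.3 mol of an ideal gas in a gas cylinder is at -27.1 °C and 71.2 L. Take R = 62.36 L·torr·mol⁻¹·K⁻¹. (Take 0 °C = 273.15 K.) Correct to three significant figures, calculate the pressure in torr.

P ≈ 3.08e+03 torr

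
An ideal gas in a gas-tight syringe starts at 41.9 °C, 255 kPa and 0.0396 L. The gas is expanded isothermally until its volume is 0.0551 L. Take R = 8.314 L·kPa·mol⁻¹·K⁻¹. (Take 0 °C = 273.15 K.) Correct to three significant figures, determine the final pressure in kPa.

P₂ ≈ 183 kPa

Convert: T₁ = 315.0 K.
T constant ⇒ Boyle's law P V = const: T₂ = T₁; P₂ = P₁·(V₁/V₂) = 183.3 kPa.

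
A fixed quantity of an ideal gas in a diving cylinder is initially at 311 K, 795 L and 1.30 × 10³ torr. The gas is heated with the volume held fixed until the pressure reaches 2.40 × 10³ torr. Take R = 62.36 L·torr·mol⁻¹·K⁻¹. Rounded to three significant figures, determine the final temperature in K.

T₂ ≈ 574 K

Isochoric, so P/T is constant: V₂ = V₁; T₂ = T₁·(P₂/P₁) = 574.2 K.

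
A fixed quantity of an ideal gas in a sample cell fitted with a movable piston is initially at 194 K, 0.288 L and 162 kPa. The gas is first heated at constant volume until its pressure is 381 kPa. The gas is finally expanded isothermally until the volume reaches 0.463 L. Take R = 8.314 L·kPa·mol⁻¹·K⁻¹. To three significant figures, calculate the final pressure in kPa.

V constant ⇒ P ∝ T: V₂ = V₁; T₂ = T₁·(P₂/P₁) = 456.3 K.
Isothermal, so P V is constant: T₃ = T₂; P₃ = P₂·(V₂/V₃) = 237.0 kPa.

P₃ ≈ 237 kPa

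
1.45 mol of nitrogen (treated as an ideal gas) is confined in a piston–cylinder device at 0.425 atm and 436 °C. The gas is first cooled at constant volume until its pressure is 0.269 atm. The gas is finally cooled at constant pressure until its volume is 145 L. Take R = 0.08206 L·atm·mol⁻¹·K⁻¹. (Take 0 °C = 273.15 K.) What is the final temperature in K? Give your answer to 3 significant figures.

Convert: T₁ = 709.1 K.
From PV = nRT: V₁ = nRT₁/P₁ = 198.5 L.
V constant ⇒ P ∝ T: V₂ = V₁; T₂ = T₁·(P₂/P₁) = 448.9 K.
P constant ⇒ V ∝ T: P₃ = P₂; T₃ = T₂·(V₃/V₂) = 327.8 K.

T₃ ≈ 328 K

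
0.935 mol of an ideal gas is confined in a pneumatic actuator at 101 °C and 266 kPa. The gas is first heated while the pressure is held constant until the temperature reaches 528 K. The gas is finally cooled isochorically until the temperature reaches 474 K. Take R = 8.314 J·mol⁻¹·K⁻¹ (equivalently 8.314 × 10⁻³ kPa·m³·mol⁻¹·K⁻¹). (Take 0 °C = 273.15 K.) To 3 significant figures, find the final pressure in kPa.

P₃ ≈ 239 kPa

Convert: T₁ = 374.1 K.
From PV = nRT: V₁ = nRT₁/P₁ = 0.01093 m³.
Isobaric, so V/T is constant: P₂ = P₁; V₂ = V₁·(T₂/T₁) = 0.01543 m³.
V constant ⇒ P ∝ T: V₃ = V₂; P₃ = P₂·(T₃/T₂) = 238.8 kPa.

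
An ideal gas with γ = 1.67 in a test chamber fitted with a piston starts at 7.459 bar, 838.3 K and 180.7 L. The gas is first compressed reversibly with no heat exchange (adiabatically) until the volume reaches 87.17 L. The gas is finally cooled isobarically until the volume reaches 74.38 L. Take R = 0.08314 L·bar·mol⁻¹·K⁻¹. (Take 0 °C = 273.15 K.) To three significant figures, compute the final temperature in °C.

Adiabatic (γ = 1.67), T V^(γ−1) and P V^γ constant: T₂ = T₁·(V₁/V₂)^(γ−1) = 1366 K; P₂ = P₁·(V₁/V₂)^γ = 25.20 bar.
Isobaric, so V/T is constant: P₃ = P₂; T₃ = T₂·(V₃/V₂) = 1166 K.

T₃ ≈ 893 °C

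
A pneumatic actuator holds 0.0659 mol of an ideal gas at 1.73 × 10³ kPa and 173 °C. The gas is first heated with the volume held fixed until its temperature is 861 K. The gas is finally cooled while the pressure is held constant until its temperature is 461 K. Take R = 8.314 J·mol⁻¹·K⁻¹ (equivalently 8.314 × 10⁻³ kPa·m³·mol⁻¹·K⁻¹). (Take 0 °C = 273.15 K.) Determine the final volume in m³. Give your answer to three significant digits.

Convert: T₁ = 446.1 K.
From PV = nRT: V₁ = nRT₁/P₁ = 0.0001413 m³.
V constant ⇒ P ∝ T: V₂ = V₁; P₂ = P₁·(T₂/T₁) = 3339 kPa.
P constant ⇒ V ∝ T: P₃ = P₂; V₃ = V₂·(T₃/T₂) = 7.565e-05 m³.

V₃ ≈ 7.57e-05 m³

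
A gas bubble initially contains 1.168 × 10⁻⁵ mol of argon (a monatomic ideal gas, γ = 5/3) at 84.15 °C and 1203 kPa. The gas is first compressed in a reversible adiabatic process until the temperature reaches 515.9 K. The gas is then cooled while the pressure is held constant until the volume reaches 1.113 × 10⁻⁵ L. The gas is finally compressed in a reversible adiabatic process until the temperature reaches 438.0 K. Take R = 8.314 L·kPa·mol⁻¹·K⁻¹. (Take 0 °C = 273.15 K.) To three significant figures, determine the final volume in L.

V₄ ≈ 7.79e-06 L

Convert: T₁ = 357.3 K.
From PV = nRT: V₁ = nRT₁/P₁ = 2.884e-05 L.
Adiabatic (γ = 5/3), T V^(γ−1) and P V^γ constant: P₂ = P₁·(T₂/T₁)^(γ/(γ−1)) = 3014 kPa; V₂ = V₁·(T₁/T₂)^(1/(γ−1)) = 1.662e-05 L.
Isobaric, so V/T is constant: P₃ = P₂; T₃ = T₂·(V₃/V₂) = 345.4 K.
Reversible adiabatic, γ = 5/3: P₄ = P₃·(T₄/T₃)^(γ/(γ−1)) = 5457 kPa; V₄ = V₃·(T₃/T₄)^(1/(γ−1)) = 7.795e-06 L.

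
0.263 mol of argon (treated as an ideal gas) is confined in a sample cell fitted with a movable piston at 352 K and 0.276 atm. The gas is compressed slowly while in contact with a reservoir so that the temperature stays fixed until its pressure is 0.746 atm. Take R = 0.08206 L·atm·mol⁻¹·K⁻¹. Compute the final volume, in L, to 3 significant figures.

From PV = nRT: V₁ = nRT₁/P₁ = 27.52 L.
T constant ⇒ Boyle's law P V = const: T₂ = T₁; V₂ = V₁·(P₁/P₂) = 10.18 L.

V₂ ≈ 10.2 L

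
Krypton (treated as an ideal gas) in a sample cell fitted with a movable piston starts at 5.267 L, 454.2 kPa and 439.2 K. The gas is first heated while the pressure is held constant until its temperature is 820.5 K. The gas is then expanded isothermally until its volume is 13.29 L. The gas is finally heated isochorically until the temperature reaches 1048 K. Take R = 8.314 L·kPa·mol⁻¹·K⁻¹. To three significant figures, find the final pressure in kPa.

P₄ ≈ 430 kPa

Isobaric, so V/T is constant: P₂ = P₁; V₂ = V₁·(T₂/T₁) = 9.840 L.
T constant ⇒ Boyle's law P V = const: T₃ = T₂; P₃ = P₂·(V₂/V₃) = 336.3 kPa.
Isochoric, so P/T is constant: V₄ = V₃; P₄ = P₃·(T₄/T₃) = 429.5 kPa.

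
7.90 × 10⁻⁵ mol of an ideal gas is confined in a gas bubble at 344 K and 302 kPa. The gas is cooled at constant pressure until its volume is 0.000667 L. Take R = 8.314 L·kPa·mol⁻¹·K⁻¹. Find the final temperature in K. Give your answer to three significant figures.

T₂ ≈ 307 K

From PV = nRT: V₁ = nRT₁/P₁ = 0.0007481 L.
P constant ⇒ V ∝ T: P₂ = P₁; T₂ = T₁·(V₂/V₁) = 306.7 K.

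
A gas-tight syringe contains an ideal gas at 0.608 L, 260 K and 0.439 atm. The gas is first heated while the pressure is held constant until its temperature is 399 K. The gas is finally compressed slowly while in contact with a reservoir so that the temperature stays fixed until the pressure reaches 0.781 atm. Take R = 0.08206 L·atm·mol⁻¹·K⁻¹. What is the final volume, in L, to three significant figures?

V₃ ≈ 0.524 L

Isobaric, so V/T is constant: P₂ = P₁; V₂ = V₁·(T₂/T₁) = 0.9330 L.
Isothermal, so P V is constant: T₃ = T₂; V₃ = V₂·(P₂/P₃) = 0.5245 L.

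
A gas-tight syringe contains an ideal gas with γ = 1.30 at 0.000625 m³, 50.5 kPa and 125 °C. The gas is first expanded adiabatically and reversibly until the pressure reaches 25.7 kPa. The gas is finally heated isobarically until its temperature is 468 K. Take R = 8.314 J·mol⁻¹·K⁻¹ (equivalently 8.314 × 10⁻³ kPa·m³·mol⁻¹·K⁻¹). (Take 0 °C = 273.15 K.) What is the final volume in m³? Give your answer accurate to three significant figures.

Convert: T₁ = 398.1 K.
Adiabatic (γ = 1.30), T V^(γ−1) and P V^γ constant: T₂ = T₁·(P₂/P₁)^((γ−1)/γ) = 340.7 K; V₂ = V₁·(P₁/P₂)^(1/γ) = 0.001051 m³.
Isobaric, so V/T is constant: P₃ = P₂; V₃ = V₂·(T₃/T₂) = 0.001444 m³.

V₃ ≈ 0.00144 m³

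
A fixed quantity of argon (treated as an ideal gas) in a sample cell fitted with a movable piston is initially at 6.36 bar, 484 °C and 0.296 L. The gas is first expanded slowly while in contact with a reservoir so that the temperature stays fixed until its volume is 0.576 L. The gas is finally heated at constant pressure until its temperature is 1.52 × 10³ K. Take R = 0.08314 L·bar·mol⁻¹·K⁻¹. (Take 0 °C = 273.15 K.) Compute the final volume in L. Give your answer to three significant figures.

V₃ ≈ 1.16 L

Convert: T₁ = 757.1 K.
Isothermal, so P V is constant: T₂ = T₁; P₂ = P₁·(V₁/V₂) = 3.268 bar.
P constant ⇒ V ∝ T: P₃ = P₂; V₃ = V₂·(T₃/T₂) = 1.156 L.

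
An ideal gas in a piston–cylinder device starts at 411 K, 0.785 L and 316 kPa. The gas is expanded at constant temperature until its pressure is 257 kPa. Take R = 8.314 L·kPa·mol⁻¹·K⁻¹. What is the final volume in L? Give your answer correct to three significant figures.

T constant ⇒ Boyle's law P V = const: T₂ = T₁; V₂ = V₁·(P₁/P₂) = 0.9652 L.

V₂ ≈ 0.965 L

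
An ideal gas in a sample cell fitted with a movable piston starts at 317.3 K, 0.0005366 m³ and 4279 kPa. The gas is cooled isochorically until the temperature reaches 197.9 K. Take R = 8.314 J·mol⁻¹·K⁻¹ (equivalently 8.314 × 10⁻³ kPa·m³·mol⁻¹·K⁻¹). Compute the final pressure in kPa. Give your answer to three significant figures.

Isochoric, so P/T is constant: V₂ = V₁; P₂ = P₁·(T₂/T₁) = 2669 kPa.

P₂ ≈ 2.67e+03 kPa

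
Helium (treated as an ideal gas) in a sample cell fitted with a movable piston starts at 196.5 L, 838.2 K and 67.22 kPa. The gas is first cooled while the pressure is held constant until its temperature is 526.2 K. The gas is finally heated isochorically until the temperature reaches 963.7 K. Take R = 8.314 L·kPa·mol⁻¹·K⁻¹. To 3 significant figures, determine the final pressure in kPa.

P constant ⇒ V ∝ T: P₂ = P₁; V₂ = V₁·(T₂/T₁) = 123.4 L.
Isochoric, so P/T is constant: V₃ = V₂; P₃ = P₂·(T₃/T₂) = 123.1 kPa.

P₃ ≈ 123 kPa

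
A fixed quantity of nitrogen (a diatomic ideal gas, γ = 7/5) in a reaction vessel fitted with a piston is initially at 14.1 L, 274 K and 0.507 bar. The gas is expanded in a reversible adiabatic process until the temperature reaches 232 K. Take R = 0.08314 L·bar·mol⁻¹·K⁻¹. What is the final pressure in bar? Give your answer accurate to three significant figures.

Adiabatic (γ = 7/5), T V^(γ−1) and P V^γ constant: P₂ = P₁·(T₂/T₁)^(γ/(γ−1)) = 0.2832 bar; V₂ = V₁·(T₁/T₂)^(1/(γ−1)) = 21.37 L.

P₂ ≈ 0.283 bar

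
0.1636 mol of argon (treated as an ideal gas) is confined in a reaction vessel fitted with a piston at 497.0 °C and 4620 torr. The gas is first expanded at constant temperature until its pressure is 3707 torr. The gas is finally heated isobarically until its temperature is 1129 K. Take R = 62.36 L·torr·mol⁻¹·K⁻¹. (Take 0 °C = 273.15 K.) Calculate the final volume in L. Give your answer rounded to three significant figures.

V₃ ≈ 3.11 L

Convert: T₁ = 770.1 K.
From PV = nRT: V₁ = nRT₁/P₁ = 1.701 L.
T constant ⇒ Boyle's law P V = const: T₂ = T₁; V₂ = V₁·(P₁/P₂) = 2.120 L.
P constant ⇒ V ∝ T: P₃ = P₂; V₃ = V₂·(T₃/T₂) = 3.107 L.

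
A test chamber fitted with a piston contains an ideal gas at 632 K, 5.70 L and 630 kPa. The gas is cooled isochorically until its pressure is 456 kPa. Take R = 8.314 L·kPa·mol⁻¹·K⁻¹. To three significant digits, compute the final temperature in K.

V constant ⇒ P ∝ T: V₂ = V₁; T₂ = T₁·(P₂/P₁) = 457.4 K.

T₂ ≈ 457 K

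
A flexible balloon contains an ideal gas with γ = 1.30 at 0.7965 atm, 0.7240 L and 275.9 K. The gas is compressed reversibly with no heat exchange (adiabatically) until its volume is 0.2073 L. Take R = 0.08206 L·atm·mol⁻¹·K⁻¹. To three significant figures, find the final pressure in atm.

P₂ ≈ 4.05 atm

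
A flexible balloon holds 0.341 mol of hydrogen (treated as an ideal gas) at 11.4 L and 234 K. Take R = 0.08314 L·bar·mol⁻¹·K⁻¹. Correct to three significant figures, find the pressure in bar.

PV = nRT ⇒ P = nRT/V = (0.341 × 0.08314 × 234) / 11.4

P ≈ 0.582 bar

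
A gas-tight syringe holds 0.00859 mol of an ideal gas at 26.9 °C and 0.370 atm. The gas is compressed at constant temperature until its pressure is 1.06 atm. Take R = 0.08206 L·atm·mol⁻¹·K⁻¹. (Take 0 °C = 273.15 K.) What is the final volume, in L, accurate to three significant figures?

V₂ ≈ 0.200 L

Convert: T₁ = 300.0 K.
From PV = nRT: V₁ = nRT₁/P₁ = 0.5716 L.
T constant ⇒ Boyle's law P V = const: T₂ = T₁; V₂ = V₁·(P₁/P₂) = 0.1995 L.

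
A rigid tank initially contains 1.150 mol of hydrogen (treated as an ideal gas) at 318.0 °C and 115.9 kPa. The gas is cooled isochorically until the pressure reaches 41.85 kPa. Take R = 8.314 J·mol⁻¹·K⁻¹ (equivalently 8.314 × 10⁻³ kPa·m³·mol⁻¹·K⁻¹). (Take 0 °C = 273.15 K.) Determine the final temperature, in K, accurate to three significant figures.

T₂ ≈ 213 K

Convert: T₁ = 591.1 K.
From PV = nRT: V₁ = nRT₁/P₁ = 0.04877 m³.
V constant ⇒ P ∝ T: V₂ = V₁; T₂ = T₁·(P₂/P₁) = 213.5 K.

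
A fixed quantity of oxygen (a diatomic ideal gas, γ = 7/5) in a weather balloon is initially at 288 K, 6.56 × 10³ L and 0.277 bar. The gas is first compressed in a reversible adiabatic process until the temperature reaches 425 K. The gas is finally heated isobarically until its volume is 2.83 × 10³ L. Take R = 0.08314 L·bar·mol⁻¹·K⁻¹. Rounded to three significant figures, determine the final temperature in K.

Reversible adiabatic, γ = 7/5: P₂ = P₁·(T₂/T₁)^(γ/(γ−1)) = 1.081 bar; V₂ = V₁·(T₁/T₂)^(1/(γ−1)) = 2480 L.
Isobaric, so V/T is constant: P₃ = P₂; T₃ = T₂·(V₃/V₂) = 485.0 K.

T₃ ≈ 485 K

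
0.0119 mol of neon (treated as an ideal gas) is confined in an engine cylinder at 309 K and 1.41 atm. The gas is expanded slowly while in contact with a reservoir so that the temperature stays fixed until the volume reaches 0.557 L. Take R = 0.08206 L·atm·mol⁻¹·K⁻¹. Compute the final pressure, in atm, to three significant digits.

P₂ ≈ 0.542 atm

From PV = nRT: V₁ = nRT₁/P₁ = 0.2140 L.
Isothermal, so P V is constant: T₂ = T₁; P₂ = P₁·(V₁/V₂) = 0.5417 atm.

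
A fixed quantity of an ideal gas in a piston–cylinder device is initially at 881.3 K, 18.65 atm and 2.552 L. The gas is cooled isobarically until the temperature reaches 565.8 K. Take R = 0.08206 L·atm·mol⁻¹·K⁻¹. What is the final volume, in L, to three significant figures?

P constant ⇒ V ∝ T: P₂ = P₁; V₂ = V₁·(T₂/T₁) = 1.638 L.

V₂ ≈ 1.64 L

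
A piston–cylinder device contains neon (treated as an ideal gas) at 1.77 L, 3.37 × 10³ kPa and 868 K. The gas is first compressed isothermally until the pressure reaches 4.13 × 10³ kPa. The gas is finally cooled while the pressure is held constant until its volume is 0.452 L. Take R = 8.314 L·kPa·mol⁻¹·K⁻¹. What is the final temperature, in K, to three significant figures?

T₃ ≈ 272 K

Isothermal, so P V is constant: T₂ = T₁; V₂ = V₁·(P₁/P₂) = 1.444 L.
P constant ⇒ V ∝ T: P₃ = P₂; T₃ = T₂·(V₃/V₂) = 271.6 K.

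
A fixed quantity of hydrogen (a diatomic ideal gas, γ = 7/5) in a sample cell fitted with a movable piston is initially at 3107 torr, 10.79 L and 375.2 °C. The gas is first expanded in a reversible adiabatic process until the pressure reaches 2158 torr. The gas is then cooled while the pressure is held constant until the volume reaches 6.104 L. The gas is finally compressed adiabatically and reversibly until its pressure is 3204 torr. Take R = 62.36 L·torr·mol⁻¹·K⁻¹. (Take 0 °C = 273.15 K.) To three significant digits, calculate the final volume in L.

V₄ ≈ 4.60 L

Convert: T₁ = 648.3 K.
Reversible adiabatic, γ = 7/5: T₂ = T₁·(P₂/P₁)^((γ−1)/γ) = 584.2 K; V₂ = V₁·(P₁/P₂)^(1/γ) = 14.00 L.
P constant ⇒ V ∝ T: P₃ = P₂; T₃ = T₂·(V₃/V₂) = 254.7 K.
Reversible adiabatic, γ = 7/5: T₄ = T₃·(P₄/P₃)^((γ−1)/γ) = 285.2 K; V₄ = V₃·(P₃/P₄)^(1/γ) = 4.603 L.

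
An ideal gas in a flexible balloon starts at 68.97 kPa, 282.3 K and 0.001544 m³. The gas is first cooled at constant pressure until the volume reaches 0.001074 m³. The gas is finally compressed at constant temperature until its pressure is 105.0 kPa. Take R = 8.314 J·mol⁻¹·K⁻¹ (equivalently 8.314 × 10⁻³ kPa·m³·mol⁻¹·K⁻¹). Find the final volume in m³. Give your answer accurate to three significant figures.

V₃ ≈ 0.000705 m³

Isobaric, so V/T is constant: P₂ = P₁; T₂ = T₁·(V₂/V₁) = 196.4 K.
Isothermal, so P V is constant: T₃ = T₂; V₃ = V₂·(P₂/P₃) = 0.0007055 m³.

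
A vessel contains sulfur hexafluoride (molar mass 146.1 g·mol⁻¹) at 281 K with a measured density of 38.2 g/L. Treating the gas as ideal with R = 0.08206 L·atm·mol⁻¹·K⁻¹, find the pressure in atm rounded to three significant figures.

ρ = PM/(RT) ⇒ P = ρRT/M = (38.2 × 0.08206 × 281.0) / 146.1

P ≈ 6.03 atm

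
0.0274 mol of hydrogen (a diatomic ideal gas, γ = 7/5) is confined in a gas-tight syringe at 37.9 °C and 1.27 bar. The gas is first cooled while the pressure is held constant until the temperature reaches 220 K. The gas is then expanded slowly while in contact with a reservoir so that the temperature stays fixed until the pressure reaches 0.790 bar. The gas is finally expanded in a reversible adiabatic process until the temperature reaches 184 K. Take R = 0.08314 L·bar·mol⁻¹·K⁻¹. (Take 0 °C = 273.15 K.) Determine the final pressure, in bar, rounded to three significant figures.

P₄ ≈ 0.423 bar

Convert: T₁ = 311.0 K.
From PV = nRT: V₁ = nRT₁/P₁ = 0.5579 L.
Isobaric, so V/T is constant: P₂ = P₁; V₂ = V₁·(T₂/T₁) = 0.3946 L.
T constant ⇒ Boyle's law P V = const: T₃ = T₂; V₃ = V₂·(P₂/P₃) = 0.6344 L.
Reversible adiabatic, γ = 7/5: P₄ = P₃·(T₄/T₃)^(γ/(γ−1)) = 0.4227 bar; V₄ = V₃·(T₃/T₄)^(1/(γ−1)) = 0.9917 L.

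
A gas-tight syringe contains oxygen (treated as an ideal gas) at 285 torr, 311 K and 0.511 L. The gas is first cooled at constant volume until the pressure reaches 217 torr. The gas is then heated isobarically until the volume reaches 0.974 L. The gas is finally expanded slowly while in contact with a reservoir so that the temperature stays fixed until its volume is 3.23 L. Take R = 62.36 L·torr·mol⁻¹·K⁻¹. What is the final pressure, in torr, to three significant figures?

Isochoric, so P/T is constant: V₂ = V₁; T₂ = T₁·(P₂/P₁) = 236.8 K.
Isobaric, so V/T is constant: P₃ = P₂; T₃ = T₂·(V₃/V₂) = 451.3 K.
Isothermal, so P V is constant: T₄ = T₃; P₄ = P₃·(V₃/V₄) = 65.44 torr.

P₄ ≈ 65.4 torr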